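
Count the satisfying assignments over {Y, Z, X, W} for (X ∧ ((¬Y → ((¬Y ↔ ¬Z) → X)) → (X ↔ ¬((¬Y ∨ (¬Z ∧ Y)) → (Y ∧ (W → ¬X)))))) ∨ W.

Initial set: {T ((X ∧ ((¬Y → ((¬Y ↔ ¬Z) → X)) → (X ↔ ¬((¬Y ∨ (¬Z ∧ Y)) → (Y ∧ (W → ¬X)))))) ∨ W)}.
T ((X ∧ ((¬Y → ((¬Y ↔ ¬Z) → X)) → (X ↔ ¬((¬Y ∨ (¬Z ∧ Y)) → (Y ∧ (W → ¬X)))))) ∨ W): β-rule — branch into T (X ∧ ((¬Y → ((¬Y ↔ ¬Z) → X)) → (X ↔ ¬((¬Y ∨ (¬Z ∧ Y)) → (Y ∧ (W → ¬X))))))  //  T W.
  branch 1 (add T (X ∧ ((¬Y → ((¬Y ↔ ¬Z) → X)) → (X ↔ ¬((¬Y ∨ (¬Z ∧ Y)) → (Y ∧ (W → ¬X))))))):
    T (X ∧ ((¬Y → ((¬Y ↔ ¬Z) → X)) → (X ↔ ¬((¬Y ∨ (¬Z ∧ Y)) → (Y ∧ (W → ¬X)))))): α-rule — add T X, T ((¬Y → ((¬Y ↔ ¬Z) → X)) → (X ↔ ¬((¬Y ∨ (¬Z ∧ Y)) → (Y ∧ (W → ¬X))))).
    T ((¬Y → ((¬Y ↔ ¬Z) → X)) → (X ↔ ¬((¬Y ∨ (¬Z ∧ Y)) → (Y ∧ (W → ¬X))))): β-rule — branch into F (¬Y → ((¬Y ↔ ¬Z) → X))  //  T (X ↔ ¬((¬Y ∨ (¬Z ∧ Y)) → (Y ∧ (W → ¬X)))).
      branch 1.1 (add F (¬Y → ((¬Y ↔ ¬Z) → X))):
        F (¬Y → ((¬Y ↔ ¬Z) → X)): α-rule — add T ¬Y, F ((¬Y ↔ ¬Z) → X).
        F ((¬Y ↔ ¬Z) → X): α-rule — add T (¬Y ↔ ¬Z), F X.
        × closes — contains both X and ¬X.
      branch 1.2 (add T (X ↔ ¬((¬Y ∨ (¬Z ∧ Y)) → (Y ∧ (W → ¬X))))):
        T (X ↔ ¬((¬Y ∨ (¬Z ∧ Y)) → (Y ∧ (W → ¬X)))): β-rule — branch into T X, T ¬((¬Y ∨ (¬Z ∧ Y)) → (Y ∧ (W → ¬X)))  //  F X, F ¬((¬Y ∨ (¬Z ∧ Y)) → (Y ∧ (W → ¬X))).
          branch 1.2.1 (add T X, T ¬((¬Y ∨ (¬Z ∧ Y)) → (Y ∧ (W → ¬X)))):
            T ¬((¬Y ∨ (¬Z ∧ Y)) → (Y ∧ (W → ¬X))): α-rule — add T (¬Y ∨ (¬Z ∧ Y)), F (Y ∧ (W → ¬X)).
            T (¬Y ∨ (¬Z ∧ Y)): β-rule — branch into T ¬Y  //  T (¬Z ∧ Y).
              branch 1.2.1.1 (add T ¬Y):
                F (Y ∧ (W → ¬X)): β-rule — branch into F Y  //  F (W → ¬X).
                  branch 1.2.1.1.1 (add F Y):
                    ○ open, literals {X=true, Y=false}.
                  branch 1.2.1.1.2 (add F (W → ¬X)):
                    F (W → ¬X): α-rule — add T W, F ¬X.
                    ○ open, literals {W=true, X=true, Y=false}.
              branch 1.2.1.2 (add T (¬Z ∧ Y)):
                T (¬Z ∧ Y): α-rule — add T ¬Z, T Y.
                F (Y ∧ (W → ¬X)): β-rule — branch into F Y  //  F (W → ¬X).
                  branch 1.2.1.2.1 (add F Y):
                    × closes — contains both Y and ¬Y.
                  branch 1.2.1.2.2 (add F (W → ¬X)):
                    F (W → ¬X): α-rule — add T W, F ¬X.
                    ○ open, literals {W=true, X=true, Y=true, Z=false}.
          branch 1.2.2 (add F X, F ¬((¬Y ∨ (¬Z ∧ Y)) → (Y ∧ (W → ¬X)))):
            × closes — contains both X and ¬X.
  branch 2 (add T W):
    ○ open, literals {W=true}.
3 branches closed, 4 open.
Each open branch fixes some atoms; the unmentioned ones are free. Counting distinct full assignments: branch {X=true, Y=false} (Z, W) contributes 4 new; branch {W=true, X=true, Y=false} (Z) contributes 0 new; branch {W=true, X=true, Y=true, Z=false} (none free) contributes 1 new; branch {W=true} (Y, Z, X) contributes 5 new. Total: 10.

10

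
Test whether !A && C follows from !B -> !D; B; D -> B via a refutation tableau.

Initial set: {(!B -> !D); B; (D -> B); !(!A && C)}.
(!B -> !D): β-rule — branch into !!B  //  !D.
  branch 1 (add !!B):
    (D -> B): β-rule — branch into !D  //  B.
      branch 1.1 (add !D):
        !(!A && C): β-rule — branch into !!A  //  !C.
          branch 1.1.1 (add !!A):
            ○ open, literals {A=true, B=true, D=false}.
          branch 1.1.2 (add !C):
            ○ open, literals {B=true, C=false, D=false}.
      branch 1.2 (add B):
        !(!A && C): β-rule — branch into !!A  //  !C.
          branch 1.2.1 (add !!A):
            ○ open, literals {A=true, B=true}.
          branch 1.2.2 (add !C):
            ○ open, literals {B=true, C=false}.
  branch 2 (add !D):
    (D -> B): β-rule — branch into !D  //  B.
      branch 2.1 (add !D):
        !(!A && C): β-rule — branch into !!A  //  !C.
          branch 2.1.1 (add !!A):
            ○ open, literals {A=true, B=true, D=false}.
          branch 2.1.2 (add !C):
            ○ open, literals {B=true, C=false, D=false}.
      branch 2.2 (add B):
        !(!A && C): β-rule — branch into !!A  //  !C.
          branch 2.2.1 (add !!A):
            ○ open, literals {A=true, B=true, D=false}.
          branch 2.2.2 (add !C):
            ○ open, literals {B=true, C=false, D=false}.
0 branches closed, 8 open.
An open branch gives a countermodel: A=true, B=true, D=false (unmentioned atoms arbitrary); the premises hold there but the conclusion fails.

No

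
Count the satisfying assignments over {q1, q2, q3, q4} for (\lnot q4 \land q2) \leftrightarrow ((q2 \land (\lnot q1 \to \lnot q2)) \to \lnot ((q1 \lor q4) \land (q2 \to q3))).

Initial set: {((\lnot q4 \land q2) \leftrightarrow ((q2 \land (\lnot q1 \to \lnot q2)) \to \lnot ((q1 \lor q4) \land (q2 \to q3))))}.
((\lnot q4 \land q2) \leftrightarrow ((q2 \land (\lnot q1 \to \lnot q2)) \to \lnot ((q1 \lor q4) \land (q2 \to q3)))): β-rule — branch into (\lnot q4 \land q2), ((q2 \land (\lnot q1 \to \lnot q2)) \to \lnot ((q1 \lor q4) \land (q2 \to q3)))  //  \lnot (\lnot q4 \land q2), \lnot ((q2 \land (\lnot q1 \to \lnot q2)) \to \lnot ((q1 \lor q4) \land (q2 \to q3))).
  branch 1 (add (\lnot q4 \land q2), ((q2 \land (\lnot q1 \to \lnot q2)) \to \lnot ((q1 \lor q4) \land (q2 \to q3)))):
    (\lnot q4 \land q2): α-rule — add \lnot q4, q2.
    ((q2 \land (\lnot q1 \to \lnot q2)) \to \lnot ((q1 \lor q4) \land (q2 \to q3))): β-rule — branch into \lnot (q2 \land (\lnot q1 \to \lnot q2))  //  \lnot ((q1 \lor q4) \land (q2 \to q3)).
      branch 1.1 (add \lnot (q2 \land (\lnot q1 \to \lnot q2))):
        \lnot (q2 \land (\lnot q1 \to \lnot q2)): β-rule — branch into \lnot q2  //  \lnot (\lnot q1 \to \lnot q2).
          branch 1.1.1 (add \lnot q2):
            × closes — contains both q2 and \lnot q2.
          branch 1.1.2 (add \lnot (\lnot q1 \to \lnot q2)):
            \lnot (\lnot q1 \to \lnot q2): α-rule — add \lnot q1, \lnot \lnot q2.
            ○ open, literals {q1=F, q2=T, q4=F}.
      branch 1.2 (add \lnot ((q1 \lor q4) \land (q2 \to q3))):
        \lnot ((q1 \lor q4) \land (q2 \to q3)): β-rule — branch into \lnot (q1 \lor q4)  //  \lnot (q2 \to q3).
          branch 1.2.1 (add \lnot (q1 \lor q4)):
            \lnot (q1 \lor q4): α-rule — add \lnot q1, \lnot q4.
            ○ open, literals {q1=F, q2=T, q4=F}.
          branch 1.2.2 (add \lnot (q2 \to q3)):
            \lnot (q2 \to q3): α-rule — add q2, \lnot q3.
            ○ open, literals {q2=T, q3=F, q4=F}.
  branch 2 (add \lnot (\lnot q4 \land q2), \lnot ((q2 \land (\lnot q1 \to \lnot q2)) \to \lnot ((q1 \lor q4) \land (q2 \to q3)))):
    \lnot ((q2 \land (\lnot q1 \to \lnot q2)) \to \lnot ((q1 \lor q4) \land (q2 \to q3))): α-rule — add (q2 \land (\lnot q1 \to \lnot q2)), \lnot \lnot ((q1 \lor q4) \land (q2 \to q3)).
    (q2 \land (\lnot q1 \to \lnot q2)): α-rule — add q2, (\lnot q1 \to \lnot q2).
    \lnot \lnot ((q1 \lor q4) \land (q2 \to q3)): α-rule — add (q1 \lor q4), (q2 \to q3).
    \lnot (\lnot q4 \land q2): β-rule — branch into \lnot \lnot q4  //  \lnot q2.
      branch 2.1 (add \lnot \lnot q4):
        (\lnot q1 \to \lnot q2): β-rule — branch into \lnot \lnot q1  //  \lnot q2.
          branch 2.1.1 (add \lnot \lnot q1):
            (q1 \lor q4): β-rule — branch into q1  //  q4.
              branch 2.1.1.1 (add q1):
                (q2 \to q3): β-rule — branch into \lnot q2  //  q3.
                  branch 2.1.1.1.1 (add \lnot q2):
                    × closes — contains both q2 and \lnot q2.
                  branch 2.1.1.1.2 (add q3):
                    ○ open, literals {q1=T, q2=T, q3=T, q4=T}.
              branch 2.1.1.2 (add q4):
                (q2 \to q3): β-rule — branch into \lnot q2  //  q3.
                  branch 2.1.1.2.1 (add \lnot q2):
                    × closes — contains both q2 and \lnot q2.
                  branch 2.1.1.2.2 (add q3):
                    ○ open, literals {q1=T, q2=T, q3=T, q4=T}.
          branch 2.1.2 (add \lnot q2):
            × closes — contains both q2 and \lnot q2.
      branch 2.2 (add \lnot q2):
        × closes — contains both q2 and \lnot q2.
5 branches closed, 5 open.
Each open branch fixes some atoms; the unmentioned ones are free. Counting distinct full assignments: branch {q1=F, q2=T, q4=F} (q3) contributes 2 new; branch {q1=F, q2=T, q4=F} (q3) contributes 0 new; branch {q2=T, q3=F, q4=F} (q1) contributes 1 new; branch {q1=T, q2=T, q3=T, q4=T} (none free) contributes 1 new; branch {q1=T, q2=T, q3=T, q4=T} (none free) contributes 0 new. Total: 4.

4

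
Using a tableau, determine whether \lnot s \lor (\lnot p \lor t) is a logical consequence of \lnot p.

Yes

Initial set: {\lnot p; \lnot (\lnot s \lor (\lnot p \lor t))}.
\lnot (\lnot s \lor (\lnot p \lor t)): α-rule — add \lnot \lnot s, \lnot (\lnot p \lor t).
\lnot (\lnot p \lor t): α-rule — add \lnot \lnot p, \lnot t.
× closes — contains both p and \lnot p.
All 1 branch closes.
Every branch closed, so the premises entail the conclusion.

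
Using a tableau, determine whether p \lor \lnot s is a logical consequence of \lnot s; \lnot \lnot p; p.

Yes

Initial set: {T \lnot s; T \lnot \lnot p; T p; F (p \lor \lnot s)}.
T \lnot \lnot p: drop double negation, giving T p.
F (p \lor \lnot s): α-rule — add F p, F \lnot s.
× closes — contains both p and \lnot p.
All 1 branch closes.
Every branch closed, so the premises entail the conclusion.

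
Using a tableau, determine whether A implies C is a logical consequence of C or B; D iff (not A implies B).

No

Initial set: {(C or B); (D iff (not A implies B)); not (A implies C)}.
not (A implies C): α-rule — add A, not C.
(C or B): β-rule — branch into C  //  B.
  branch 1 (add C):
    × closes — contains both C and not C.
  branch 2 (add B):
    (D iff (not A implies B)): β-rule — branch into D, (not A implies B)  //  not D, not (not A implies B).
      branch 2.1 (add D, (not A implies B)):
        (not A implies B): β-rule — branch into not not A  //  B.
          branch 2.1.1 (add not not A):
            ○ open, literals {A=1, B=1, C=0, D=1}.
          branch 2.1.2 (add B):
            ○ open, literals {A=1, B=1, C=0, D=1}.
      branch 2.2 (add not D, not (not A implies B)):
        not (not A implies B): α-rule — add not A, not B.
        × closes — contains both A and not A.
2 branches closed, 2 open.
An open branch gives a countermodel: A=1, B=1, C=0, D=1 (unmentioned atoms arbitrary); the premises hold there but the conclusion fails.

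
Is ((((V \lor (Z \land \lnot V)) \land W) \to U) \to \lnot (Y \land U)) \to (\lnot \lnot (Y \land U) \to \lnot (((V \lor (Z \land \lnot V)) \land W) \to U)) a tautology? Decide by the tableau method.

Assume the negation and expand:
Initial set: {\lnot (((((V \lor (Z \land \lnot V)) \land W) \to U) \to \lnot (Y \land U)) \to (\lnot \lnot (Y \land U) \to \lnot (((V \lor (Z \land \lnot V)) \land W) \to U)))}.
\lnot (((((V \lor (Z \land \lnot V)) \land W) \to U) \to \lnot (Y \land U)) \to (\lnot \lnot (Y \land U) \to \lnot (((V \lor (Z \land \lnot V)) \land W) \to U))): α-rule — add ((((V \lor (Z \land \lnot V)) \land W) \to U) \to \lnot (Y \land U)), \lnot (\lnot \lnot (Y \land U) \to \lnot (((V \lor (Z \land \lnot V)) \land W) \to U)).
\lnot (\lnot \lnot (Y \land U) \to \lnot (((V \lor (Z \land \lnot V)) \land W) \to U)): α-rule — add \lnot \lnot (Y \land U), \lnot \lnot (((V \lor (Z \land \lnot V)) \land W) \to U).
\lnot \lnot (Y \land U): drop double negation, giving (Y \land U).
(Y \land U): α-rule — add Y, U.
((((V \lor (Z \land \lnot V)) \land W) \to U) \to \lnot (Y \land U)): β-rule — branch into \lnot (((V \lor (Z \land \lnot V)) \land W) \to U)  //  \lnot (Y \land U).
  branch 1 (add \lnot (((V \lor (Z \land \lnot V)) \land W) \to U)):
    \lnot (((V \lor (Z \land \lnot V)) \land W) \to U): α-rule — add ((V \lor (Z \land \lnot V)) \land W), \lnot U.
    × closes — contains both U and \lnot U.
  branch 2 (add \lnot (Y \land U)):
    \lnot \lnot (((V \lor (Z \land \lnot V)) \land W) \to U): β-rule — branch into \lnot ((V \lor (Z \land \lnot V)) \land W)  //  U.
      branch 2.1 (add \lnot ((V \lor (Z \land \lnot V)) \land W)):
        \lnot (Y \land U): β-rule — branch into \lnot Y  //  \lnot U.
          branch 2.1.1 (add \lnot Y):
            × closes — contains both Y and \lnot Y.
          branch 2.1.2 (add \lnot U):
            × closes — contains both U and \lnot U.
      branch 2.2 (add U):
        \lnot (Y \land U): β-rule — branch into \lnot Y  //  \lnot U.
          branch 2.2.1 (add \lnot Y):
            × closes — contains both Y and \lnot Y.
          branch 2.2.2 (add \lnot U):
            × closes — contains both U and \lnot U.
All 5 branches close.
Every branch closed, so the negation is unsatisfiable and the formula is valid.

Valid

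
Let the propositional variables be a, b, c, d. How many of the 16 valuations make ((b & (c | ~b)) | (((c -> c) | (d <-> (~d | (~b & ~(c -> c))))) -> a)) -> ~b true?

Initial set: {(((b & (c | ~b)) | (((c -> c) | (d <-> (~d | (~b & ~(c -> c))))) -> a)) -> ~b)}.
(((b & (c | ~b)) | (((c -> c) | (d <-> (~d | (~b & ~(c -> c))))) -> a)) -> ~b): β-rule — branch into ~((b & (c | ~b)) | (((c -> c) | (d <-> (~d | (~b & ~(c -> c))))) -> a))  //  ~b.
  branch 1 (add ~((b & (c | ~b)) | (((c -> c) | (d <-> (~d | (~b & ~(c -> c))))) -> a))):
    ~((b & (c | ~b)) | (((c -> c) | (d <-> (~d | (~b & ~(c -> c))))) -> a)): α-rule — add ~(b & (c | ~b)), ~(((c -> c) | (d <-> (~d | (~b & ~(c -> c))))) -> a).
    ~(((c -> c) | (d <-> (~d | (~b & ~(c -> c))))) -> a): α-rule — add ((c -> c) | (d <-> (~d | (~b & ~(c -> c))))), ~a.
    ~(b & (c | ~b)): β-rule — branch into ~b  //  ~(c | ~b).
      branch 1.1 (add ~b):
        ((c -> c) | (d <-> (~d | (~b & ~(c -> c))))): β-rule — branch into (c -> c)  //  (d <-> (~d | (~b & ~(c -> c)))).
          branch 1.1.1 (add (c -> c)):
            (c -> c): β-rule — branch into ~c  //  c.
              branch 1.1.1.1 (add ~c):
                ○ open, literals {a=F, b=F, c=F}.
              branch 1.1.1.2 (add c):
                ○ open, literals {a=F, b=F, c=T}.
          branch 1.1.2 (add (d <-> (~d | (~b & ~(c -> c))))):
            (d <-> (~d | (~b & ~(c -> c)))): β-rule — branch into d, (~d | (~b & ~(c -> c)))  //  ~d, ~(~d | (~b & ~(c -> c))).
              branch 1.1.2.1 (add d, (~d | (~b & ~(c -> c)))):
                (~d | (~b & ~(c -> c))): β-rule — branch into ~d  //  (~b & ~(c -> c)).
                  branch 1.1.2.1.1 (add ~d):
                    × closes — contains both d and ~d.
                  branch 1.1.2.1.2 (add (~b & ~(c -> c))):
                    (~b & ~(c -> c)): α-rule — add ~b, ~(c -> c).
                    ~(c -> c): α-rule — add c, ~c.
                    × closes — contains both c and ~c.
              branch 1.1.2.2 (add ~d, ~(~d | (~b & ~(c -> c)))):
                ~(~d | (~b & ~(c -> c))): α-rule — add ~~d, ~(~b & ~(c -> c)).
                × closes — contains both d and ~d.
      branch 1.2 (add ~(c | ~b)):
        ~(c | ~b): α-rule — add ~c, ~~b.
        ((c -> c) | (d <-> (~d | (~b & ~(c -> c))))): β-rule — branch into (c -> c)  //  (d <-> (~d | (~b & ~(c -> c)))).
          branch 1.2.1 (add (c -> c)):
            (c -> c): β-rule — branch into ~c  //  c.
              branch 1.2.1.1 (add ~c):
                ○ open, literals {a=F, b=T, c=F}.
              branch 1.2.1.2 (add c):
                × closes — contains both c and ~c.
          branch 1.2.2 (add (d <-> (~d | (~b & ~(c -> c))))):
            (d <-> (~d | (~b & ~(c -> c)))): β-rule — branch into d, (~d | (~b & ~(c -> c)))  //  ~d, ~(~d | (~b & ~(c -> c))).
              branch 1.2.2.1 (add d, (~d | (~b & ~(c -> c)))):
                (~d | (~b & ~(c -> c))): β-rule — branch into ~d  //  (~b & ~(c -> c)).
                  branch 1.2.2.1.1 (add ~d):
                    × closes — contains both d and ~d.
                  branch 1.2.2.1.2 (add (~b & ~(c -> c))):
                    (~b & ~(c -> c)): α-rule — add ~b, ~(c -> c).
                    × closes — contains both b and ~b.
              branch 1.2.2.2 (add ~d, ~(~d | (~b & ~(c -> c)))):
                ~(~d | (~b & ~(c -> c))): α-rule — add ~~d, ~(~b & ~(c -> c)).
                × closes — contains both d and ~d.
  branch 2 (add ~b):
    ○ open, literals {b=F}.
7 branches closed, 4 open.
Each open branch fixes some atoms; the unmentioned ones are free. Counting distinct full assignments: branch {a=F, b=F, c=F} (d) contributes 2 new; branch {a=F, b=F, c=T} (d) contributes 2 new; branch {a=F, b=T, c=F} (d) contributes 2 new; branch {b=F} (a, c, d) contributes 4 new. Total: 10.

10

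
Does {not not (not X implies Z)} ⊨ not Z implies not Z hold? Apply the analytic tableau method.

Initial set: {not not (not X implies Z); not (not Z implies not Z)}.
not not (not X implies Z): drop double negation, giving (not X implies Z).
not (not Z implies not Z): α-rule — add not Z, not not Z.
× closes — contains both Z and not Z.
All 1 branch closes.
Every branch closed, so the premises entail the conclusion.

Yes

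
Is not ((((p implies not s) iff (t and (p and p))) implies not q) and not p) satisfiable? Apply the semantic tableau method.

Satisfiable

Initial set: {T not ((((p implies not s) iff (t and (p and p))) implies not q) and not p)}.
T not ((((p implies not s) iff (t and (p and p))) implies not q) and not p): β-rule — branch into F (((p implies not s) iff (t and (p and p))) implies not q)  //  F not p.
  branch 1 (add F (((p implies not s) iff (t and (p and p))) implies not q)):
    F (((p implies not s) iff (t and (p and p))) implies not q): α-rule — add T ((p implies not s) iff (t and (p and p))), F not q.
    T ((p implies not s) iff (t and (p and p))): β-rule — branch into T (p implies not s), T (t and (p and p))  //  F (p implies not s), F (t and (p and p)).
      branch 1.1 (add T (p implies not s), T (t and (p and p))):
        T (t and (p and p)): α-rule — add T t, T (p and p).
        T (p and p): α-rule — add T p, T p.
        T (p implies not s): β-rule — branch into F p  //  T not s.
          branch 1.1.1 (add F p):
            × closes — contains both p and not p.
          branch 1.1.2 (add T not s):
            ○ open, literals {p=1, q=1, s=0, t=1}.
      branch 1.2 (add F (p implies not s), F (t and (p and p))):
        F (p implies not s): α-rule — add T p, F not s.
        F (t and (p and p)): β-rule — branch into F t  //  F (p and p).
          branch 1.2.1 (add F t):
            ○ open, literals {p=1, q=1, s=1, t=0}.
          branch 1.2.2 (add F (p and p)):
            F (p and p): β-rule — branch into F p  //  F p.
              branch 1.2.2.1 (add F p):
                × closes — contains both p and not p.
              branch 1.2.2.2 (add F p):
                × closes — contains both p and not p.
  branch 2 (add F not p):
    ○ open, literals {p=1}.
3 branches closed, 3 open.
An open branch gives a satisfying assignment: p=1, q=1, s=0, t=1.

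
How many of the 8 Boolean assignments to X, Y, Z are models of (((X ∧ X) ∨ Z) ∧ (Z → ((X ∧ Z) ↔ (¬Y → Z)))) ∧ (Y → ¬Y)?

Initial set: {T ((((X ∧ X) ∨ Z) ∧ (Z → ((X ∧ Z) ↔ (¬Y → Z)))) ∧ (Y → ¬Y))}.
T ((((X ∧ X) ∨ Z) ∧ (Z → ((X ∧ Z) ↔ (¬Y → Z)))) ∧ (Y → ¬Y)): α-rule — add T (((X ∧ X) ∨ Z) ∧ (Z → ((X ∧ Z) ↔ (¬Y → Z)))), T (Y → ¬Y).
T (((X ∧ X) ∨ Z) ∧ (Z → ((X ∧ Z) ↔ (¬Y → Z)))): α-rule — add T ((X ∧ X) ∨ Z), T (Z → ((X ∧ Z) ↔ (¬Y → Z))).
T (Y → ¬Y): β-rule — branch into F Y  //  T ¬Y.
  branch 1 (add F Y):
    T ((X ∧ X) ∨ Z): β-rule — branch into T (X ∧ X)  //  T Z.
      branch 1.1 (add T (X ∧ X)):
        T (X ∧ X): α-rule — add T X, T X.
        T (Z → ((X ∧ Z) ↔ (¬Y → Z))): β-rule — branch into F Z  //  T ((X ∧ Z) ↔ (¬Y → Z)).
          branch 1.1.1 (add F Z):
            ○ open, literals {X=T, Y=F, Z=F}.
          branch 1.1.2 (add T ((X ∧ Z) ↔ (¬Y → Z))):
            T ((X ∧ Z) ↔ (¬Y → Z)): β-rule — branch into T (X ∧ Z), T (¬Y → Z)  //  F (X ∧ Z), F (¬Y → Z).
              branch 1.1.2.1 (add T (X ∧ Z), T (¬Y → Z)):
                T (X ∧ Z): α-rule — add T X, T Z.
                T (¬Y → Z): β-rule — branch into F ¬Y  //  T Z.
                  branch 1.1.2.1.1 (add F ¬Y):
                    × closes — contains both Y and ¬Y.
                  branch 1.1.2.1.2 (add T Z):
                    ○ open, literals {X=T, Y=F, Z=T}.
              branch 1.1.2.2 (add F (X ∧ Z), F (¬Y → Z)):
                F (¬Y → Z): α-rule — add T ¬Y, F Z.
                F (X ∧ Z): β-rule — branch into F X  //  F Z.
                  branch 1.1.2.2.1 (add F X):
                    × closes — contains both X and ¬X.
                  branch 1.1.2.2.2 (add F Z):
                    ○ open, literals {X=T, Y=F, Z=F}.
      branch 1.2 (add T Z):
        T (Z → ((X ∧ Z) ↔ (¬Y → Z))): β-rule — branch into F Z  //  T ((X ∧ Z) ↔ (¬Y → Z)).
          branch 1.2.1 (add F Z):
            × closes — contains both Z and ¬Z.
          branch 1.2.2 (add T ((X ∧ Z) ↔ (¬Y → Z))):
            T ((X ∧ Z) ↔ (¬Y → Z)): β-rule — branch into T (X ∧ Z), T (¬Y → Z)  //  F (X ∧ Z), F (¬Y → Z).
              branch 1.2.2.1 (add T (X ∧ Z), T (¬Y → Z)):
                T (X ∧ Z): α-rule — add T X, T Z.
                T (¬Y → Z): β-rule — branch into F ¬Y  //  T Z.
                  branch 1.2.2.1.1 (add F ¬Y):
                    × closes — contains both Y and ¬Y.
                  branch 1.2.2.1.2 (add T Z):
                    ○ open, literals {X=T, Y=F, Z=T}.
              branch 1.2.2.2 (add F (X ∧ Z), F (¬Y → Z)):
                F (¬Y → Z): α-rule — add T ¬Y, F Z.
                × closes — contains both Z and ¬Z.
  branch 2 (add T ¬Y):
    T ((X ∧ X) ∨ Z): β-rule — branch into T (X ∧ X)  //  T Z.
      branch 2.1 (add T (X ∧ X)):
        T (X ∧ X): α-rule — add T X, T X.
        T (Z → ((X ∧ Z) ↔ (¬Y → Z))): β-rule — branch into F Z  //  T ((X ∧ Z) ↔ (¬Y → Z)).
          branch 2.1.1 (add F Z):
            ○ open, literals {X=T, Y=F, Z=F}.
          branch 2.1.2 (add T ((X ∧ Z) ↔ (¬Y → Z))):
            T ((X ∧ Z) ↔ (¬Y → Z)): β-rule — branch into T (X ∧ Z), T (¬Y → Z)  //  F (X ∧ Z), F (¬Y → Z).
              branch 2.1.2.1 (add T (X ∧ Z), T (¬Y → Z)):
                T (X ∧ Z): α-rule — add T X, T Z.
                T (¬Y → Z): β-rule — branch into F ¬Y  //  T Z.
                  branch 2.1.2.1.1 (add F ¬Y):
                    × closes — contains both Y and ¬Y.
                  branch 2.1.2.1.2 (add T Z):
                    ○ open, literals {X=T, Y=F, Z=T}.
              branch 2.1.2.2 (add F (X ∧ Z), F (¬Y → Z)):
                F (¬Y → Z): α-rule — add T ¬Y, F Z.
                F (X ∧ Z): β-rule — branch into F X  //  F Z.
                  branch 2.1.2.2.1 (add F X):
                    × closes — contains both X and ¬X.
                  branch 2.1.2.2.2 (add F Z):
                    ○ open, literals {X=T, Y=F, Z=F}.
      branch 2.2 (add T Z):
        T (Z → ((X ∧ Z) ↔ (¬Y → Z))): β-rule — branch into F Z  //  T ((X ∧ Z) ↔ (¬Y → Z)).
          branch 2.2.1 (add F Z):
            × closes — contains both Z and ¬Z.
          branch 2.2.2 (add T ((X ∧ Z) ↔ (¬Y → Z))):
            T ((X ∧ Z) ↔ (¬Y → Z)): β-rule — branch into T (X ∧ Z), T (¬Y → Z)  //  F (X ∧ Z), F (¬Y → Z).
              branch 2.2.2.1 (add T (X ∧ Z), T (¬Y → Z)):
                T (X ∧ Z): α-rule — add T X, T Z.
                T (¬Y → Z): β-rule — branch into F ¬Y  //  T Z.
                  branch 2.2.2.1.1 (add F ¬Y):
                    × closes — contains both Y and ¬Y.
                  branch 2.2.2.1.2 (add T Z):
                    ○ open, literals {X=T, Y=F, Z=T}.
              branch 2.2.2.2 (add F (X ∧ Z), F (¬Y → Z)):
                F (¬Y → Z): α-rule — add T ¬Y, F Z.
                × closes — contains both Z and ¬Z.
10 branches closed, 8 open.
Each open branch fixes some atoms; the unmentioned ones are free. Counting distinct full assignments: branch {X=T, Y=F, Z=F} (none free) contributes 1 new; branch {X=T, Y=F, Z=T} (none free) contributes 1 new; branch {X=T, Y=F, Z=F} (none free) contributes 0 new; branch {X=T, Y=F, Z=T} (none free) contributes 0 new; branch {X=T, Y=F, Z=F} (none free) contributes 0 new; branch {X=T, Y=F, Z=T} (none free) contributes 0 new; branch {X=T, Y=F, Z=F} (none free) contributes 0 new; branch {X=T, Y=F, Z=T} (none free) contributes 0 new. Total: 2.

2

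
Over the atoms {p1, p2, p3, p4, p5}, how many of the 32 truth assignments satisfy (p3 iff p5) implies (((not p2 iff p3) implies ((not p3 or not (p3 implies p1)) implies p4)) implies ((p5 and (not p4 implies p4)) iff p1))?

Initial set: {((p3 iff p5) implies (((not p2 iff p3) implies ((not p3 or not (p3 implies p1)) implies p4)) implies ((p5 and (not p4 implies p4)) iff p1)))}.
((p3 iff p5) implies (((not p2 iff p3) implies ((not p3 or not (p3 implies p1)) implies p4)) implies ((p5 and (not p4 implies p4)) iff p1))): β-rule — branch into not (p3 iff p5)  //  (((not p2 iff p3) implies ((not p3 or not (p3 implies p1)) implies p4)) implies ((p5 and (not p4 implies p4)) iff p1)).
  branch 1 (add not (p3 iff p5)):
    not (p3 iff p5): β-rule — branch into p3, not p5  //  not p3, p5.
      branch 1.1 (add p3, not p5):
        ○ open, literals {p3=true, p5=false}.
      branch 1.2 (add not p3, p5):
        ○ open, literals {p3=false, p5=true}.
  branch 2 (add (((not p2 iff p3) implies ((not p3 or not (p3 implies p1)) implies p4)) implies ((p5 and (not p4 implies p4)) iff p1))):
    (((not p2 iff p3) implies ((not p3 or not (p3 implies p1)) implies p4)) implies ((p5 and (not p4 implies p4)) iff p1)): β-rule — branch into not ((not p2 iff p3) implies ((not p3 or not (p3 implies p1)) implies p4))  //  ((p5 and (not p4 implies p4)) iff p1).
      branch 2.1 (add not ((not p2 iff p3) implies ((not p3 or not (p3 implies p1)) implies p4))):
        not ((not p2 iff p3) implies ((not p3 or not (p3 implies p1)) implies p4)): α-rule — add (not p2 iff p3), not ((not p3 or not (p3 implies p1)) implies p4).
        not ((not p3 or not (p3 implies p1)) implies p4): α-rule — add (not p3 or not (p3 implies p1)), not p4.
        (not p2 iff p3): β-rule — branch into not p2, p3  //  not not p2, not p3.
          branch 2.1.1 (add not p2, p3):
            (not p3 or not (p3 implies p1)): β-rule — branch into not p3  //  not (p3 implies p1).
              branch 2.1.1.1 (add not p3):
                × closes — contains both p3 and not p3.
              branch 2.1.1.2 (add not (p3 implies p1)):
                not (p3 implies p1): α-rule — add p3, not p1.
                ○ open, literals {p1=false, p2=false, p3=true, p4=false}.
          branch 2.1.2 (add not not p2, not p3):
            (not p3 or not (p3 implies p1)): β-rule — branch into not p3  //  not (p3 implies p1).
              branch 2.1.2.1 (add not p3):
                ○ open, literals {p2=true, p3=false, p4=false}.
              branch 2.1.2.2 (add not (p3 implies p1)):
                not (p3 implies p1): α-rule — add p3, not p1.
                × closes — contains both p3 and not p3.
      branch 2.2 (add ((p5 and (not p4 implies p4)) iff p1)):
        ((p5 and (not p4 implies p4)) iff p1): β-rule — branch into (p5 and (not p4 implies p4)), p1  //  not (p5 and (not p4 implies p4)), not p1.
          branch 2.2.1 (add (p5 and (not p4 implies p4)), p1):
            (p5 and (not p4 implies p4)): α-rule — add p5, (not p4 implies p4).
            (not p4 implies p4): β-rule — branch into not not p4  //  p4.
              branch 2.2.1.1 (add not not p4):
                ○ open, literals {p1=true, p4=true, p5=true}.
              branch 2.2.1.2 (add p4):
                ○ open, literals {p1=true, p4=true, p5=true}.
          branch 2.2.2 (add not (p5 and (not p4 implies p4)), not p1):
            not (p5 and (not p4 implies p4)): β-rule — branch into not p5  //  not (not p4 implies p4).
              branch 2.2.2.1 (add not p5):
                ○ open, literals {p1=false, p5=false}.
              branch 2.2.2.2 (add not (not p4 implies p4)):
                not (not p4 implies p4): α-rule — add not p4, not p4.
                ○ open, literals {p1=false, p4=false}.
2 branches closed, 8 open.
Each open branch fixes some atoms; the unmentioned ones are free. Counting distinct full assignments: branch {p3=true, p5=false} (p1, p2, p4) contributes 8 new; branch {p3=false, p5=true} (p1, p2, p4) contributes 8 new; branch {p1=false, p2=false, p3=true, p4=false} (p5) contributes 1 new; branch {p2=true, p3=false, p4=false} (p1, p5) contributes 2 new; branch {p1=true, p4=true, p5=true} (p2, p3) contributes 2 new; branch {p1=true, p4=true, p5=true} (p2, p3) contributes 0 new; branch {p1=false, p5=false} (p2, p3, p4) contributes 3 new; branch {p1=false, p4=false} (p2, p3, p5) contributes 1 new. Total: 25.

25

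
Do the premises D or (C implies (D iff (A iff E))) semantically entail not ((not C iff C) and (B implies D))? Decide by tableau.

Initial set: {T (D or (C implies (D iff (A iff E)))); F not ((not C iff C) and (B implies D))}.
F not ((not C iff C) and (B implies D)): α-rule — add T (not C iff C), T (B implies D).
T (D or (C implies (D iff (A iff E)))): β-rule — branch into T D  //  T (C implies (D iff (A iff E))).
  branch 1 (add T D):
    T (not C iff C): β-rule — branch into T not C, T C  //  F not C, F C.
      branch 1.1 (add T not C, T C):
        × closes — contains both C and not C.
      branch 1.2 (add F not C, F C):
        × closes — contains both C and not C.
  branch 2 (add T (C implies (D iff (A iff E)))):
    T (not C iff C): β-rule — branch into T not C, T C  //  F not C, F C.
      branch 2.1 (add T not C, T C):
        × closes — contains both C and not C.
      branch 2.2 (add F not C, F C):
        × closes — contains both C and not C.
All 4 branches close.
Every branch closed, so the premises entail the conclusion.

Yes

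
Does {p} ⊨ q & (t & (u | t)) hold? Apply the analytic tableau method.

No

Initial set: {p; ~(q & (t & (u | t)))}.
~(q & (t & (u | t))): β-rule — branch into ~q  //  ~(t & (u | t)).
  branch 1 (add ~q):
    ○ open, literals {p=1, q=0}.
  branch 2 (add ~(t & (u | t))):
    ~(t & (u | t)): β-rule — branch into ~t  //  ~(u | t).
      branch 2.1 (add ~t):
        ○ open, literals {p=1, t=0}.
      branch 2.2 (add ~(u | t)):
        ~(u | t): α-rule — add ~u, ~t.
        ○ open, literals {p=1, t=0, u=0}.
0 branches closed, 3 open.
An open branch gives a countermodel: p=1, q=0 (unmentioned atoms arbitrary); the premises hold there but the conclusion fails.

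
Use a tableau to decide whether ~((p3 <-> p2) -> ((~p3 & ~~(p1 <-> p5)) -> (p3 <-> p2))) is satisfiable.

Unsatisfiable

Initial set: {T ~((p3 <-> p2) -> ((~p3 & ~~(p1 <-> p5)) -> (p3 <-> p2)))}.
T ~((p3 <-> p2) -> ((~p3 & ~~(p1 <-> p5)) -> (p3 <-> p2))): α-rule — add T (p3 <-> p2), F ((~p3 & ~~(p1 <-> p5)) -> (p3 <-> p2)).
F ((~p3 & ~~(p1 <-> p5)) -> (p3 <-> p2)): α-rule — add T (~p3 & ~~(p1 <-> p5)), F (p3 <-> p2).
T (~p3 & ~~(p1 <-> p5)): α-rule — add T ~p3, T ~~(p1 <-> p5).
T ~~(p1 <-> p5): drop double negation, giving T (p1 <-> p5).
T (p3 <-> p2): β-rule — branch into T p3, T p2  //  F p3, F p2.
  branch 1 (add T p3, T p2):
    × closes — contains both p3 and ~p3.
  branch 2 (add F p3, F p2):
    F (p3 <-> p2): β-rule — branch into T p3, F p2  //  F p3, T p2.
      branch 2.1 (add T p3, F p2):
        × closes — contains both p3 and ~p3.
      branch 2.2 (add F p3, T p2):
        × closes — contains both p2 and ~p2.
All 3 branches close.
Every branch closed; the formula is unsatisfiable.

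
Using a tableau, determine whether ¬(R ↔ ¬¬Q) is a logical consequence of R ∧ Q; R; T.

Initial set: {(R ∧ Q); R; T; ¬¬(R ↔ ¬¬Q)}.
(R ∧ Q): α-rule — add R, Q.
¬¬(R ↔ ¬¬Q): β-rule — branch into R, ¬¬Q  //  ¬R, ¬¬¬Q.
  branch 1 (add R, ¬¬Q):
    ¬¬Q: drop double negation, giving Q.
    ○ open, literals {Q=1, R=1, T=1}.
  branch 2 (add ¬R, ¬¬¬Q):
    × closes — contains both R and ¬R.
1 branch closed, 1 open.
An open branch gives a countermodel: Q=1, R=1, T=1 (unmentioned atoms arbitrary); the premises hold there but the conclusion fails.

No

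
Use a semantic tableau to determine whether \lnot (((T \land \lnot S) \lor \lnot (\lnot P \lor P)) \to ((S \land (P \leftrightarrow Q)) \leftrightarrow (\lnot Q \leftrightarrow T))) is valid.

Not valid

Assume the negation and expand:
Initial set: {\lnot \lnot (((T \land \lnot S) \lor \lnot (\lnot P \lor P)) \to ((S \land (P \leftrightarrow Q)) \leftrightarrow (\lnot Q \leftrightarrow T)))}.
\lnot \lnot (((T \land \lnot S) \lor \lnot (\lnot P \lor P)) \to ((S \land (P \leftrightarrow Q)) \leftrightarrow (\lnot Q \leftrightarrow T))): β-rule — branch into \lnot ((T \land \lnot S) \lor \lnot (\lnot P \lor P))  //  ((S \land (P \leftrightarrow Q)) \leftrightarrow (\lnot Q \leftrightarrow T)).
  branch 1 (add \lnot ((T \land \lnot S) \lor \lnot (\lnot P \lor P))):
    \lnot ((T \land \lnot S) \lor \lnot (\lnot P \lor P)): α-rule — add \lnot (T \land \lnot S), \lnot \lnot (\lnot P \lor P).
    \lnot (T \land \lnot S): β-rule — branch into \lnot T  //  \lnot \lnot S.
      branch 1.1 (add \lnot T):
        \lnot \lnot (\lnot P \lor P): β-rule — branch into \lnot P  //  P.
          branch 1.1.1 (add \lnot P):
            ○ open, literals {P=false, T=false}.
          branch 1.1.2 (add P):
            ○ open, literals {P=true, T=false}.
      branch 1.2 (add \lnot \lnot S):
        \lnot \lnot (\lnot P \lor P): β-rule — branch into \lnot P  //  P.
          branch 1.2.1 (add \lnot P):
            ○ open, literals {P=false, S=true}.
          branch 1.2.2 (add P):
            ○ open, literals {P=true, S=true}.
  branch 2 (add ((S \land (P \leftrightarrow Q)) \leftrightarrow (\lnot Q \leftrightarrow T))):
    ((S \land (P \leftrightarrow Q)) \leftrightarrow (\lnot Q \leftrightarrow T)): β-rule — branch into (S \land (P \leftrightarrow Q)), (\lnot Q \leftrightarrow T)  //  \lnot (S \land (P \leftrightarrow Q)), \lnot (\lnot Q \leftrightarrow T).
      branch 2.1 (add (S \land (P \leftrightarrow Q)), (\lnot Q \leftrightarrow T)):
        (S \land (P \leftrightarrow Q)): α-rule — add S, (P \leftrightarrow Q).
        (\lnot Q \leftrightarrow T): β-rule — branch into \lnot Q, T  //  \lnot \lnot Q, \lnot T.
          branch 2.1.1 (add \lnot Q, T):
            (P \leftrightarrow Q): β-rule — branch into P, Q  //  \lnot P, \lnot Q.
              branch 2.1.1.1 (add P, Q):
                × closes — contains both Q and \lnot Q.
              branch 2.1.1.2 (add \lnot P, \lnot Q):
                ○ open, literals {P=false, Q=false, S=true, T=true}.
          branch 2.1.2 (add \lnot \lnot Q, \lnot T):
            (P \leftrightarrow Q): β-rule — branch into P, Q  //  \lnot P, \lnot Q.
              branch 2.1.2.1 (add P, Q):
                ○ open, literals {P=true, Q=true, S=true, T=false}.
              branch 2.1.2.2 (add \lnot P, \lnot Q):
                × closes — contains both Q and \lnot Q.
      branch 2.2 (add \lnot (S \land (P \leftrightarrow Q)), \lnot (\lnot Q \leftrightarrow T)):
        \lnot (S \land (P \leftrightarrow Q)): β-rule — branch into \lnot S  //  \lnot (P \leftrightarrow Q).
          branch 2.2.1 (add \lnot S):
            \lnot (\lnot Q \leftrightarrow T): β-rule — branch into \lnot Q, \lnot T  //  \lnot \lnot Q, T.
              branch 2.2.1.1 (add \lnot Q, \lnot T):
                ○ open, literals {Q=false, S=false, T=false}.
              branch 2.2.1.2 (add \lnot \lnot Q, T):
                ○ open, literals {Q=true, S=false, T=true}.
          branch 2.2.2 (add \lnot (P \leftrightarrow Q)):
            \lnot (\lnot Q \leftrightarrow T): β-rule — branch into \lnot Q, \lnot T  //  \lnot \lnot Q, T.
              branch 2.2.2.1 (add \lnot Q, \lnot T):
                \lnot (P \leftrightarrow Q): β-rule — branch into P, \lnot Q  //  \lnot P, Q.
                  branch 2.2.2.1.1 (add P, \lnot Q):
                    ○ open, literals {P=true, Q=false, T=false}.
                  branch 2.2.2.1.2 (add \lnot P, Q):
                    × closes — contains both Q and \lnot Q.
              branch 2.2.2.2 (add \lnot \lnot Q, T):
                \lnot (P \leftrightarrow Q): β-rule — branch into P, \lnot Q  //  \lnot P, Q.
                  branch 2.2.2.2.1 (add P, \lnot Q):
                    × closes — contains both Q and \lnot Q.
                  branch 2.2.2.2.2 (add \lnot P, Q):
                    ○ open, literals {P=false, Q=true, T=true}.
4 branches closed, 10 open.
An open branch gives a countermodel: P=false, T=false (unmentioned atoms arbitrary); under it the original formula is false.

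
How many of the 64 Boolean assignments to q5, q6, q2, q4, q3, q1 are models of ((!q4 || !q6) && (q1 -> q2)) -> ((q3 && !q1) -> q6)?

Initial set: {(((!q4 || !q6) && (q1 -> q2)) -> ((q3 && !q1) -> q6))}.
(((!q4 || !q6) && (q1 -> q2)) -> ((q3 && !q1) -> q6)): β-rule — branch into !((!q4 || !q6) && (q1 -> q2))  //  ((q3 && !q1) -> q6).
  branch 1 (add !((!q4 || !q6) && (q1 -> q2))):
    !((!q4 || !q6) && (q1 -> q2)): β-rule — branch into !(!q4 || !q6)  //  !(q1 -> q2).
      branch 1.1 (add !(!q4 || !q6)):
        !(!q4 || !q6): α-rule — add !!q4, !!q6.
        ○ open, literals {q4=T, q6=T}.
      branch 1.2 (add !(q1 -> q2)):
        !(q1 -> q2): α-rule — add q1, !q2.
        ○ open, literals {q1=T, q2=F}.
  branch 2 (add ((q3 && !q1) -> q6)):
    ((q3 && !q1) -> q6): β-rule — branch into !(q3 && !q1)  //  q6.
      branch 2.1 (add !(q3 && !q1)):
        !(q3 && !q1): β-rule — branch into !q3  //  !!q1.
          branch 2.1.1 (add !q3):
            ○ open, literals {q3=F}.
          branch 2.1.2 (add !!q1):
            ○ open, literals {q1=T}.
      branch 2.2 (add q6):
        ○ open, literals {q6=T}.
0 branches closed, 5 open.
Each open branch fixes some atoms; the unmentioned ones are free. Counting distinct full assignments: branch {q4=T, q6=T} (q5, q2, q3, q1) contributes 16 new; branch {q1=T, q2=F} (q5, q6, q4, q3) contributes 12 new; branch {q3=F} (q5, q6, q2, q4, q1) contributes 18 new; branch {q1=T} (q5, q6, q2, q4, q3) contributes 6 new; branch {q6=T} (q5, q2, q4, q3, q1) contributes 4 new. Total: 56.

56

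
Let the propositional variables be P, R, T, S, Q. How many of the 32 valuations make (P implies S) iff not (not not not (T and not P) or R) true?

Initial set: {((P implies S) iff not (not not not (T and not P) or R))}.
((P implies S) iff not (not not not (T and not P) or R)): β-rule — branch into (P implies S), not (not not not (T and not P) or R)  //  not (P implies S), not not (not not not (T and not P) or R).
  branch 1 (add (P implies S), not (not not not (T and not P) or R)):
    not (not not not (T and not P) or R): α-rule — add not not not not (T and not P), not R.
    not not not not (T and not P): drop double negation, giving not not (T and not P).
    not not (T and not P): α-rule — add T, not P.
    (P implies S): β-rule — branch into not P  //  S.
      branch 1.1 (add not P):
        ○ open, literals {P=F, R=F, T=T}.
      branch 1.2 (add S):
        ○ open, literals {P=F, R=F, S=T, T=T}.
  branch 2 (add not (P implies S), not not (not not not (T and not P) or R)):
    not (P implies S): α-rule — add P, not S.
    not not (not not not (T and not P) or R): β-rule — branch into not not not (T and not P)  //  R.
      branch 2.1 (add not not not (T and not P)):
        not not not (T and not P): drop double negation, giving not (T and not P).
        not (T and not P): β-rule — branch into not T  //  not not P.
          branch 2.1.1 (add not T):
            ○ open, literals {P=T, S=F, T=F}.
          branch 2.1.2 (add not not P):
            ○ open, literals {P=T, S=F}.
      branch 2.2 (add R):
        ○ open, literals {P=T, R=T, S=F}.
0 branches closed, 5 open.
Each open branch fixes some atoms; the unmentioned ones are free. Counting distinct full assignments: branch {P=F, R=F, T=T} (S, Q) contributes 4 new; branch {P=F, R=F, S=T, T=T} (Q) contributes 0 new; branch {P=T, S=F, T=F} (R, Q) contributes 4 new; branch {P=T, S=F} (R, T, Q) contributes 4 new; branch {P=T, R=T, S=F} (T, Q) contributes 0 new. Total: 12.

12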